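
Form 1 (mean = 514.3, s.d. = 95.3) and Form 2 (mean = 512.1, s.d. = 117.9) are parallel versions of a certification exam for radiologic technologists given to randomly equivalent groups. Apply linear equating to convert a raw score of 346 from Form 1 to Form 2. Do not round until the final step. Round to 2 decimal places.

Linear equating: y = (SD_Y/SD_X)(x − M_X) + M_Y
y = (117.9/95.3)(346 − 514.3) + 512.1
y = 1.237146 × -168.3 + 512.1 = -208.2116 + 512.1 = 303.89

303.89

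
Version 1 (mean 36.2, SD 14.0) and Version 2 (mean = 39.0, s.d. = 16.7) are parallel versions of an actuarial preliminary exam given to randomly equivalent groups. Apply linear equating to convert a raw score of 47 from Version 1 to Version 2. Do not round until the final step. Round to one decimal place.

51.9

Linear equating: y = (SD_Y/SD_X)(x − M_X) + M_Y
y = (16.7/14.0)(47 − 36.2) + 39.0
y = 1.192857 × 10.8 + 39.0 = 12.8829 + 39.0 = 51.9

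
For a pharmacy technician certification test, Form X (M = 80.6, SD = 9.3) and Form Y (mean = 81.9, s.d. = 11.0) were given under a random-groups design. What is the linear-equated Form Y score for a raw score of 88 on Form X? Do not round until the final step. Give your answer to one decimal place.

Linear equating: y = (SD_Y/SD_X)(x − M_X) + M_Y
y = (11.0/9.3)(88 − 80.6) + 81.9
y = 1.182796 × 7.4 + 81.9 = 8.7527 + 81.9 = 90.7

90.7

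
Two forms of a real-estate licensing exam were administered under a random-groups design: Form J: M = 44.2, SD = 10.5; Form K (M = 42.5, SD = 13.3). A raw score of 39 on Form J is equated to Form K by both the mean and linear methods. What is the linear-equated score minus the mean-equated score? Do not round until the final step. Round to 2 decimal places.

Mean-equated: 39 + (42.5 − 44.2) = 37.30
Linear-equated: (13.3/10.5)(39 − 44.2) + 42.5 = 35.913
Difference = 35.913 − 37.30 = -1.39

-1.39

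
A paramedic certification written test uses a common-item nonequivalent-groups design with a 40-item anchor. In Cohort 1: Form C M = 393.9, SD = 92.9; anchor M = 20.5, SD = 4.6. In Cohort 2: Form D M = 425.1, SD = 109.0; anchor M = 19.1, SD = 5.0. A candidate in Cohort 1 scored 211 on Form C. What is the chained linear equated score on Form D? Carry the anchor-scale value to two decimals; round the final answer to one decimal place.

258.1

Form C → anchor (Cohort 1): v = (4.6/92.9)(211 − 393.9) + 20.5 = 11.44
anchor → Form D (Cohort 2): y = (109.0/5.0)(11.44 − 19.1) + 425.1 = 258.1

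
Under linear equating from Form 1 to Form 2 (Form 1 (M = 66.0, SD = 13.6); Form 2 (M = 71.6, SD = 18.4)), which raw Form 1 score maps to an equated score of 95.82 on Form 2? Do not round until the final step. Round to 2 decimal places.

Invert y = (SD_Y/SD_X)(x − M_X) + M_Y:
x = (SD_X/SD_Y)(y − M_Y) + M_X = (13.6/18.4)(95.82 − 71.6) + 66.0
x = 0.739130 × 24.220 + 66.0 = 83.90

83.90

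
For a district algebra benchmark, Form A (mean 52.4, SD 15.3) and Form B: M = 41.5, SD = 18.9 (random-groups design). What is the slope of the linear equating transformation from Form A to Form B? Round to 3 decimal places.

A = SD_Y / SD_X = 18.9 / 15.3 = 1.235

1.235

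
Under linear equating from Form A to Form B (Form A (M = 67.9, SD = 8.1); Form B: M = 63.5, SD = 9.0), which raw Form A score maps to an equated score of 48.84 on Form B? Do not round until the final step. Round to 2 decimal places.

54.71

Invert y = (SD_Y/SD_X)(x − M_X) + M_Y:
x = (SD_X/SD_Y)(y − M_Y) + M_X = (8.1/9.0)(48.84 − 63.5) + 67.9
x = 0.900000 × -14.660 + 67.9 = 54.71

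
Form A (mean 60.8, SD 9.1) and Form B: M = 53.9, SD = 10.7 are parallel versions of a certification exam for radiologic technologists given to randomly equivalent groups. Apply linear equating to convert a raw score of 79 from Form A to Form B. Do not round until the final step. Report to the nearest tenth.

Linear equating: y = (SD_Y/SD_X)(x − M_X) + M_Y
y = (10.7/9.1)(79 − 60.8) + 53.9
y = 1.175824 × 18.2 + 53.9 = 21.4000 + 53.9 = 75.3

75.3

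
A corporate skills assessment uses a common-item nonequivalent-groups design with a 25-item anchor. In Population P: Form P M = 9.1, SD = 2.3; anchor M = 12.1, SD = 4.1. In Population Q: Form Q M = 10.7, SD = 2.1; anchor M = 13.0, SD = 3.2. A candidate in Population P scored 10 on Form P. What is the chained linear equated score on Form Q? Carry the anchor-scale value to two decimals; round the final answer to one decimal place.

Form P → anchor (Population P): v = (4.1/2.3)(10 − 9.1) + 12.1 = 13.70
anchor → Form Q (Population Q): y = (2.1/3.2)(13.70 − 13.0) + 10.7 = 11.2

11.2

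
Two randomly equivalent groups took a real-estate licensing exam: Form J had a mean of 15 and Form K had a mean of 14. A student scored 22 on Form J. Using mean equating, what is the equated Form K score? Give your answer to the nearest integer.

Mean equating: y = x + (M_Y − M_X) = 22 + (14 − 15) = 21

21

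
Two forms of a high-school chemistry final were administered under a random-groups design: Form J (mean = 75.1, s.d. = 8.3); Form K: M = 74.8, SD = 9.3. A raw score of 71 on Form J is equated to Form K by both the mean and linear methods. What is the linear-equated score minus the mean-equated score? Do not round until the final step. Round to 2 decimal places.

Mean-equated: 71 + (74.8 − 75.1) = 70.70
Linear-equated: (9.3/8.3)(71 − 75.1) + 74.8 = 70.206
Difference = 70.206 − 70.70 = -0.49

-0.49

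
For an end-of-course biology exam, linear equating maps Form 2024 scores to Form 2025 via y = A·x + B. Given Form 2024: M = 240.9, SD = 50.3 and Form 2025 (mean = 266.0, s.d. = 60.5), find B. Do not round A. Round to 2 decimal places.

-23.75

A = SD_Y / SD_X = 60.5 / 50.3 = 1.202783
B = M_Y − A·M_X = 266.0 − 1.202783 × 240.9 = -23.75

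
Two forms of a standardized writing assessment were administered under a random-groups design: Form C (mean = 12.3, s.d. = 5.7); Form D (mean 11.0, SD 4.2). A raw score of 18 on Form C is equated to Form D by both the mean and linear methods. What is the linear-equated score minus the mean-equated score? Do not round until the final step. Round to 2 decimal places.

-1.50

Mean-equated: 18 + (11.0 − 12.3) = 16.70
Linear-equated: (4.2/5.7)(18 − 12.3) + 11.0 = 15.200
Difference = 15.200 − 16.70 = -1.50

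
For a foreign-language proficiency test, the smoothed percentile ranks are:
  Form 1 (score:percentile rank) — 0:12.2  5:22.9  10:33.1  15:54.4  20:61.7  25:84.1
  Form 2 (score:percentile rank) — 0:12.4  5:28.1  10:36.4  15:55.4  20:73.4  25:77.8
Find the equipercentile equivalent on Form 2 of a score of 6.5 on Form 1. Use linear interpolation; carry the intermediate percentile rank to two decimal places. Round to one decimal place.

PR of 6.5 on Form 1: 22.9 + (6.5 − 5)/(10 − 5) × (33.1 − 22.9) = 25.96
On Form 2, PR 25.96 falls between score 0 (PR 12.4) and 5 (PR 28.1).
Interpolate: 0 + (25.96 − 12.4)/(28.1 − 12.4) × (5 − 0) = 4.3

4.3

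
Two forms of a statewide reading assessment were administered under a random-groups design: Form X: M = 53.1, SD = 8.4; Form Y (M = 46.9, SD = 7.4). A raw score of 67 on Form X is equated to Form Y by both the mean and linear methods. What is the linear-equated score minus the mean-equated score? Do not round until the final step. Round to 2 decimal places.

-1.65

Mean-equated: 67 + (46.9 − 53.1) = 60.80
Linear-equated: (7.4/8.4)(67 − 53.1) + 46.9 = 59.145
Difference = 59.145 − 60.80 = -1.65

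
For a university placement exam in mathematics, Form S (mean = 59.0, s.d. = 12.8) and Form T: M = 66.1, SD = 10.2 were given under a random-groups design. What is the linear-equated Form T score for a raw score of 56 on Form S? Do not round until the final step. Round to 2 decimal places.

63.71

Linear equating: y = (SD_Y/SD_X)(x − M_X) + M_Y
y = (10.2/12.8)(56 − 59.0) + 66.1
y = 0.796875 × -3.0 + 66.1 = -2.3906 + 66.1 = 63.71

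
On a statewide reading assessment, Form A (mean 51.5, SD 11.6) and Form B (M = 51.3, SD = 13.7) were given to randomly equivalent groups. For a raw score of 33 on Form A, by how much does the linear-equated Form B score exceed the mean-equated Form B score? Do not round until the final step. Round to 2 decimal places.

-3.35

Mean-equated: 33 + (51.3 − 51.5) = 32.80
Linear-equated: (13.7/11.6)(33 − 51.5) + 51.3 = 29.451
Difference = 29.451 − 32.80 = -3.35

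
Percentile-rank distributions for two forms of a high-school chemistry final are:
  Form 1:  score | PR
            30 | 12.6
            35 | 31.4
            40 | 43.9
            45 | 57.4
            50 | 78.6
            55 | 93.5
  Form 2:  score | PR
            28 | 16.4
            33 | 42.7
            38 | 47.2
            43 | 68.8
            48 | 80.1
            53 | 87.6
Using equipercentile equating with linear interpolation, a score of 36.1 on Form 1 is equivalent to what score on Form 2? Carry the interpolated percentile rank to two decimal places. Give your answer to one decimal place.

PR of 36.1 on Form 1: 31.4 + (36.1 − 35)/(40 − 35) × (43.9 − 31.4) = 34.15
On Form 2, PR 34.15 falls between score 28 (PR 16.4) and 33 (PR 42.7).
Interpolate: 28 + (34.15 − 16.4)/(42.7 − 16.4) × (33 − 28) = 31.4

31.4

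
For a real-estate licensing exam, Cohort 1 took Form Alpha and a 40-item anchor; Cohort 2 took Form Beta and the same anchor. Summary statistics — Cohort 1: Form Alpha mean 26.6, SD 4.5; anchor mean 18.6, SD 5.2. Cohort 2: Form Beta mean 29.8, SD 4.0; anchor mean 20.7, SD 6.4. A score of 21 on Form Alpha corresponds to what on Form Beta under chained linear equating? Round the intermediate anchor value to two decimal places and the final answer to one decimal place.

24.4

Form Alpha → anchor (Cohort 1): v = (5.2/4.5)(21 − 26.6) + 18.6 = 12.13
anchor → Form Beta (Cohort 2): y = (4.0/6.4)(12.13 − 20.7) + 29.8 = 24.4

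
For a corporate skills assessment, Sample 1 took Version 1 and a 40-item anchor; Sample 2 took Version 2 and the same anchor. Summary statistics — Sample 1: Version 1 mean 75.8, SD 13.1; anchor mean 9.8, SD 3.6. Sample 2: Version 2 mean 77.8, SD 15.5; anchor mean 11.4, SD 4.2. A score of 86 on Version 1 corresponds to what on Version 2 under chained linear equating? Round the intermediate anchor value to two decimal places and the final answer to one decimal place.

82.2

Version 1 → anchor (Sample 1): v = (3.6/13.1)(86 − 75.8) + 9.8 = 12.60
anchor → Version 2 (Sample 2): y = (15.5/4.2)(12.60 − 11.4) + 77.8 = 82.2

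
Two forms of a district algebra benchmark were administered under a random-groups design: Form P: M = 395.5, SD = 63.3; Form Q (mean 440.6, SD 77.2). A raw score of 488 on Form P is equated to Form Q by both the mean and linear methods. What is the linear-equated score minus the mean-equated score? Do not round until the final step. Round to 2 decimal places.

20.31

Mean-equated: 488 + (440.6 − 395.5) = 533.10
Linear-equated: (77.2/63.3)(488 − 395.5) + 440.6 = 553.412
Difference = 553.412 − 533.10 = 20.31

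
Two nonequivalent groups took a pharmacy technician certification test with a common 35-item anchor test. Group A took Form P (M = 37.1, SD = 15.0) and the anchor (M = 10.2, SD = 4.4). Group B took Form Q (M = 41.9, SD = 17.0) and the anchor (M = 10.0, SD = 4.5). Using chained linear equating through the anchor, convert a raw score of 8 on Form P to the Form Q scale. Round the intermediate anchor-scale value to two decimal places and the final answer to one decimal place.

Form P → anchor (Group A): v = (4.4/15.0)(8 − 37.1) + 10.2 = 1.66
anchor → Form Q (Group B): y = (17.0/4.5)(1.66 − 10.0) + 41.9 = 10.4

10.4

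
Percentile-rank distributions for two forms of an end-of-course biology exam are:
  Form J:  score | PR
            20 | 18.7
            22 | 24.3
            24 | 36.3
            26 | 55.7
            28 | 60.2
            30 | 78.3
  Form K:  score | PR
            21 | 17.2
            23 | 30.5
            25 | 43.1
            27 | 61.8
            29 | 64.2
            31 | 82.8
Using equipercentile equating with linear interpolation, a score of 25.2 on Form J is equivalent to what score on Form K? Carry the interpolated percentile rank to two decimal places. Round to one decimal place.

25.5

PR of 25.2 on Form J: 36.3 + (25.2 − 24)/(26 − 24) × (55.7 − 36.3) = 47.94
On Form K, PR 47.94 falls between score 25 (PR 43.1) and 27 (PR 61.8).
Interpolate: 25 + (47.94 − 43.1)/(61.8 − 43.1) × (27 − 25) = 25.5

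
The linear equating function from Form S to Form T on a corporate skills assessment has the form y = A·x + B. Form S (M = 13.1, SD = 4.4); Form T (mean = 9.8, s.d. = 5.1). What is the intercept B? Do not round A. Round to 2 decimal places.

A = SD_Y / SD_X = 5.1 / 4.4 = 1.159091
B = M_Y − A·M_X = 9.8 − 1.159091 × 13.1 = -5.38

-5.38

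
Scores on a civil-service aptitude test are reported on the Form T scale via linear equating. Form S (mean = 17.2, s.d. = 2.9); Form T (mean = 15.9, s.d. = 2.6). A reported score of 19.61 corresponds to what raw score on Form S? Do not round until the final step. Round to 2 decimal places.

Invert y = (SD_Y/SD_X)(x − M_X) + M_Y:
x = (SD_X/SD_Y)(y − M_Y) + M_X = (2.9/2.6)(19.61 − 15.9) + 17.2
x = 1.115385 × 3.710 + 17.2 = 21.34

21.34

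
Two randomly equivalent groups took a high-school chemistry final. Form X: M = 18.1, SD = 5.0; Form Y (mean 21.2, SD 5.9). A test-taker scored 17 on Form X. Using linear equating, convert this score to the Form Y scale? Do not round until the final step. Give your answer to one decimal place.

19.9

Linear equating: y = (SD_Y/SD_X)(x − M_X) + M_Y
y = (5.9/5.0)(17 − 18.1) + 21.2
y = 1.180000 × -1.1 + 21.2 = -1.2980 + 21.2 = 19.9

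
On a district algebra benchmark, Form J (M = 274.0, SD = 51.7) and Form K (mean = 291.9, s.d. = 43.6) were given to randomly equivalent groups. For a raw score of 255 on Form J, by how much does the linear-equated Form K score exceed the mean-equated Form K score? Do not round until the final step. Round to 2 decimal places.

Mean-equated: 255 + (291.9 − 274.0) = 272.90
Linear-equated: (43.6/51.7)(255 − 274.0) + 291.9 = 275.877
Difference = 275.877 − 272.90 = 2.98

2.98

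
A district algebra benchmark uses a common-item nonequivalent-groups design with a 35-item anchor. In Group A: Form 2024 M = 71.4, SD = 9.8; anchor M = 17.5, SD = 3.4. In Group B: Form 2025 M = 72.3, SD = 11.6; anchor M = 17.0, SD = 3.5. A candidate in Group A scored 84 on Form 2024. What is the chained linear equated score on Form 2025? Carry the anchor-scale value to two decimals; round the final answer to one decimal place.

Form 2024 → anchor (Group A): v = (3.4/9.8)(84 − 71.4) + 17.5 = 21.87
anchor → Form 2025 (Group B): y = (11.6/3.5)(21.87 − 17.0) + 72.3 = 88.4

88.4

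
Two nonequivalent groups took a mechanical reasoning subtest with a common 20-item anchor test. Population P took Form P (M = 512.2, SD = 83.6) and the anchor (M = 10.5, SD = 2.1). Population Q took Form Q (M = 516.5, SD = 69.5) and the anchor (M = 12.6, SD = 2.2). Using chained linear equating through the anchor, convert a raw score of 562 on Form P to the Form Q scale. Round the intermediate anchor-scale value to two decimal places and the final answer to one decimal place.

Form P → anchor (Population P): v = (2.1/83.6)(562 − 512.2) + 10.5 = 11.75
anchor → Form Q (Population Q): y = (69.5/2.2)(11.75 − 12.6) + 516.5 = 489.6

489.6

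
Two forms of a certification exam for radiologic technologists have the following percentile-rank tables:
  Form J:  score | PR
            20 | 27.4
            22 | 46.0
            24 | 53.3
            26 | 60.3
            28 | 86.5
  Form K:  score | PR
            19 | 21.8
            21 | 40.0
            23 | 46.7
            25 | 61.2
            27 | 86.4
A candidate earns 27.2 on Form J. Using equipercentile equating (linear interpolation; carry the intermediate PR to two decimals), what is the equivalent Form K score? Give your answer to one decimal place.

26.2

PR of 27.2 on Form J: 60.3 + (27.2 − 26)/(28 − 26) × (86.5 − 60.3) = 76.02
On Form K, PR 76.02 falls between score 25 (PR 61.2) and 27 (PR 86.4).
Interpolate: 25 + (76.02 − 61.2)/(86.4 − 61.2) × (27 − 25) = 26.2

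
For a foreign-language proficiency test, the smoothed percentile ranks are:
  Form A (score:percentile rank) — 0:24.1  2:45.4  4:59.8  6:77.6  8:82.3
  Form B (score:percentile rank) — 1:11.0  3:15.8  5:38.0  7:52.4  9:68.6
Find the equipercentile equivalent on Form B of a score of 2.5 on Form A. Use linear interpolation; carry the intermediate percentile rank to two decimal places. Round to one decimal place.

PR of 2.5 on Form A: 45.4 + (2.5 − 2)/(4 − 2) × (59.8 − 45.4) = 49.00
On Form B, PR 49.00 falls between score 5 (PR 38.0) and 7 (PR 52.4).
Interpolate: 5 + (49.00 − 38.0)/(52.4 − 38.0) × (7 − 5) = 6.5

6.5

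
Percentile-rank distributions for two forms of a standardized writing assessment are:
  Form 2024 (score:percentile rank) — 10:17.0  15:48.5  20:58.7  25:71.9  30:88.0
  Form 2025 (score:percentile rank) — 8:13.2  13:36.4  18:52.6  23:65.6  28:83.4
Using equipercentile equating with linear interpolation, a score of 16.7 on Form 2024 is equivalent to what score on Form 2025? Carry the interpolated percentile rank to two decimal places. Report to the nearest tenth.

PR of 16.7 on Form 2024: 48.5 + (16.7 − 15)/(20 − 15) × (58.7 − 48.5) = 51.97
On Form 2025, PR 51.97 falls between score 13 (PR 36.4) and 18 (PR 52.6).
Interpolate: 13 + (51.97 − 36.4)/(52.6 − 36.4) × (18 − 13) = 17.8

17.8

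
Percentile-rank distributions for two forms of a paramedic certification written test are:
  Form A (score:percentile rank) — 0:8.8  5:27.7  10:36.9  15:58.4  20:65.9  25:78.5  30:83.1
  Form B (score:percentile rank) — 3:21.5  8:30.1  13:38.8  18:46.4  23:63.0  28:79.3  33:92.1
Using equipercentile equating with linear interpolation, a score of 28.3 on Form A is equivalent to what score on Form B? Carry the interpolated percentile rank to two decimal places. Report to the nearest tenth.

PR of 28.3 on Form A: 78.5 + (28.3 − 25)/(30 − 25) × (83.1 − 78.5) = 81.54
On Form B, PR 81.54 falls between score 28 (PR 79.3) and 33 (PR 92.1).
Interpolate: 28 + (81.54 − 79.3)/(92.1 − 79.3) × (33 − 28) = 28.9

28.9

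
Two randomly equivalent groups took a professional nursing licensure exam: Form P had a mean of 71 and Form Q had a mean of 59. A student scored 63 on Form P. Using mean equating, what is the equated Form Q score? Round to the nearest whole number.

51

Mean equating: y = x + (M_Y − M_X) = 63 + (59 − 71) = 51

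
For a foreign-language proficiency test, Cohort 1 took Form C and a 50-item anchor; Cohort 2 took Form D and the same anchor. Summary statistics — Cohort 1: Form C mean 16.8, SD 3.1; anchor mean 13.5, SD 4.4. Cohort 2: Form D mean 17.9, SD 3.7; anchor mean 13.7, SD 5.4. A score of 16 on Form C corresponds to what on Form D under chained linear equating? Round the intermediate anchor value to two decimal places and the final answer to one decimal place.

Form C → anchor (Cohort 1): v = (4.4/3.1)(16 − 16.8) + 13.5 = 12.36
anchor → Form D (Cohort 2): y = (3.7/5.4)(12.36 − 13.7) + 17.9 = 17.0

17.0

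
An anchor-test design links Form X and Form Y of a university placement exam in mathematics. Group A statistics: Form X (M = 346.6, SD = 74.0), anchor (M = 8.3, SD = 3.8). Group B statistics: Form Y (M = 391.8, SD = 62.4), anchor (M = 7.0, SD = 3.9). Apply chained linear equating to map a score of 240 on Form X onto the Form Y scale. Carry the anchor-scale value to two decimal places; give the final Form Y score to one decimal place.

Form X → anchor (Group A): v = (3.8/74.0)(240 − 346.6) + 8.3 = 2.83
anchor → Form Y (Group B): y = (62.4/3.9)(2.83 − 7.0) + 391.8 = 325.1

325.1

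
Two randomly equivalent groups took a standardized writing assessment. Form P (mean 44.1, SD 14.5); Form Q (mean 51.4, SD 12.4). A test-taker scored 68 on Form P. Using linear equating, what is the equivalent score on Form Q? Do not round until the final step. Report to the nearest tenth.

Linear equating: y = (SD_Y/SD_X)(x − M_X) + M_Y
y = (12.4/14.5)(68 − 44.1) + 51.4
y = 0.855172 × 23.9 + 51.4 = 20.4386 + 51.4 = 71.8

71.8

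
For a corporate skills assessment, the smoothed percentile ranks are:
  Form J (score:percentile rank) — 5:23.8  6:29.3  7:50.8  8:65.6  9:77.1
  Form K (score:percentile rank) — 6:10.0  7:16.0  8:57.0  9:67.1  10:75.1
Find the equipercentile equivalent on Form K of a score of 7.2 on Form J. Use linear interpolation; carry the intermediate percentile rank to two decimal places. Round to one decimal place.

7.9

PR of 7.2 on Form J: 50.8 + (7.2 − 7)/(8 − 7) × (65.6 − 50.8) = 53.76
On Form K, PR 53.76 falls between score 7 (PR 16.0) and 8 (PR 57.0).
Interpolate: 7 + (53.76 − 16.0)/(57.0 − 16.0) × (8 − 7) = 7.9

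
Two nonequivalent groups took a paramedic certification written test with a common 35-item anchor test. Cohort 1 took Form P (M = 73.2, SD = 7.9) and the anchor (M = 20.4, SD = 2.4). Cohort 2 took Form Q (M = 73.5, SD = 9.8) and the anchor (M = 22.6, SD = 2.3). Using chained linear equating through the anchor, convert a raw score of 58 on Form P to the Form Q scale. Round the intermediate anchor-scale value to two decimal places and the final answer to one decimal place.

44.4

Form P → anchor (Cohort 1): v = (2.4/7.9)(58 − 73.2) + 20.4 = 15.78
anchor → Form Q (Cohort 2): y = (9.8/2.3)(15.78 − 22.6) + 73.5 = 44.4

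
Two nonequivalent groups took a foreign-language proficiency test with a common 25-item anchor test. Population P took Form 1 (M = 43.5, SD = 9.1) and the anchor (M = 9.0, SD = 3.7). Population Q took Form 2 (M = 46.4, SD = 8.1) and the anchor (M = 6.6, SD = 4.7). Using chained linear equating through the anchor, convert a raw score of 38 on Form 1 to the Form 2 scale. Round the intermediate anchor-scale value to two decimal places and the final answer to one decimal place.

Form 1 → anchor (Population P): v = (3.7/9.1)(38 − 43.5) + 9.0 = 6.76
anchor → Form 2 (Population Q): y = (8.1/4.7)(6.76 − 6.6) + 46.4 = 46.7

46.7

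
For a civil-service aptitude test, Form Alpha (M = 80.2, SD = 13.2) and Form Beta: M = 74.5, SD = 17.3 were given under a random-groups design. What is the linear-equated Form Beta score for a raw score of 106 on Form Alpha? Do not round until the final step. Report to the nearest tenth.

Linear equating: y = (SD_Y/SD_X)(x − M_X) + M_Y
y = (17.3/13.2)(106 − 80.2) + 74.5
y = 1.310606 × 25.8 + 74.5 = 33.8136 + 74.5 = 108.3

108.3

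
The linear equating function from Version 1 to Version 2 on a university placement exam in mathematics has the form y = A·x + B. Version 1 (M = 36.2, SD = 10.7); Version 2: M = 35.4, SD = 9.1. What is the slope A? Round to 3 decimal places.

A = SD_Y / SD_X = 9.1 / 10.7 = 0.850

0.850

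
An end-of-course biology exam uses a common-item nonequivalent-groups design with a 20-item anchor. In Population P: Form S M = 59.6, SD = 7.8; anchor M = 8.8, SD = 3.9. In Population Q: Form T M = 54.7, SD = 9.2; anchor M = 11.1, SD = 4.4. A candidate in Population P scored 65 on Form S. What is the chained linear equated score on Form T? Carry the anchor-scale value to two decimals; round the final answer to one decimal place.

55.5

Form S → anchor (Population P): v = (3.9/7.8)(65 − 59.6) + 8.8 = 11.50
anchor → Form T (Population Q): y = (9.2/4.4)(11.50 − 11.1) + 54.7 = 55.5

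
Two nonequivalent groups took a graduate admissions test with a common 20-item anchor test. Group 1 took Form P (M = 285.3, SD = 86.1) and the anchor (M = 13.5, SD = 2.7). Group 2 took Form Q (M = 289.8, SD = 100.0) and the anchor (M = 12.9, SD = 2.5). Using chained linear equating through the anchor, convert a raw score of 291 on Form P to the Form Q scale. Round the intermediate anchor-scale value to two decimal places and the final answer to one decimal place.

Form P → anchor (Group 1): v = (2.7/86.1)(291 − 285.3) + 13.5 = 13.68
anchor → Form Q (Group 2): y = (100.0/2.5)(13.68 − 12.9) + 289.8 = 321.0

321.0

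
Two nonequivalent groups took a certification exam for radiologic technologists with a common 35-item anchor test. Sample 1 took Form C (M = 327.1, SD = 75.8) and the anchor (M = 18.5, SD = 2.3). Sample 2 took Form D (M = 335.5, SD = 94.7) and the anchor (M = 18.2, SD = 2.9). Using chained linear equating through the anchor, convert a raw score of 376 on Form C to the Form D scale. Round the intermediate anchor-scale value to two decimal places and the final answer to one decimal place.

Form C → anchor (Sample 1): v = (2.3/75.8)(376 − 327.1) + 18.5 = 19.98
anchor → Form D (Sample 2): y = (94.7/2.9)(19.98 − 18.2) + 335.5 = 393.6

393.6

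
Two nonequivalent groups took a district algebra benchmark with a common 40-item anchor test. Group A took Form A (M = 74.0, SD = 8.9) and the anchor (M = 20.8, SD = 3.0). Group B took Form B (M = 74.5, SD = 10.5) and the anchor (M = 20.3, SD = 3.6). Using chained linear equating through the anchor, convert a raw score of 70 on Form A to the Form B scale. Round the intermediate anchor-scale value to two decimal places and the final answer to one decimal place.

Form A → anchor (Group A): v = (3.0/8.9)(70 − 74.0) + 20.8 = 19.45
anchor → Form B (Group B): y = (10.5/3.6)(19.45 − 20.3) + 74.5 = 72.0

72.0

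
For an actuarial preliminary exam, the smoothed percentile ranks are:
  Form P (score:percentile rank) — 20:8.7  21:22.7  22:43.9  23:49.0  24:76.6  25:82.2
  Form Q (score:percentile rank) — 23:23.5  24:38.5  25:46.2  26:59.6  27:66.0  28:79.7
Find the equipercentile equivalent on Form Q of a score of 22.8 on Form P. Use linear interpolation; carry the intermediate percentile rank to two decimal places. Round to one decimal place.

PR of 22.8 on Form P: 43.9 + (22.8 − 22)/(23 − 22) × (49.0 − 43.9) = 47.98
On Form Q, PR 47.98 falls between score 25 (PR 46.2) and 26 (PR 59.6).
Interpolate: 25 + (47.98 − 46.2)/(59.6 − 46.2) × (26 − 25) = 25.1

25.1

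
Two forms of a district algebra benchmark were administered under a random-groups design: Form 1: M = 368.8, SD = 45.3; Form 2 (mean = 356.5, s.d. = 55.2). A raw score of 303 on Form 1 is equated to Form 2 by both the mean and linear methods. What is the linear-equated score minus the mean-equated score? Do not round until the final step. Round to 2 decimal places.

Mean-equated: 303 + (356.5 − 368.8) = 290.70
Linear-equated: (55.2/45.3)(303 − 368.8) + 356.5 = 276.320
Difference = 276.320 − 290.70 = -14.38

-14.38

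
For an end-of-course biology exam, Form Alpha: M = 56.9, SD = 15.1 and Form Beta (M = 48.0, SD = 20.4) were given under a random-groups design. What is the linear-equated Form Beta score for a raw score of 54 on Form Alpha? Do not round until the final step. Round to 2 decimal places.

44.08

Linear equating: y = (SD_Y/SD_X)(x − M_X) + M_Y
y = (20.4/15.1)(54 − 56.9) + 48.0
y = 1.350993 × -2.9 + 48.0 = -3.9179 + 48.0 = 44.08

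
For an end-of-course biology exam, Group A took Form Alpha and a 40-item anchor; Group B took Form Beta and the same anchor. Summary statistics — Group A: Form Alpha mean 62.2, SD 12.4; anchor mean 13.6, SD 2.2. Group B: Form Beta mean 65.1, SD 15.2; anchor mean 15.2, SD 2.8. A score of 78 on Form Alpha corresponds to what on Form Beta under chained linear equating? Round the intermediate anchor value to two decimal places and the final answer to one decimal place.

Form Alpha → anchor (Group A): v = (2.2/12.4)(78 − 62.2) + 13.6 = 16.40
anchor → Form Beta (Group B): y = (15.2/2.8)(16.40 − 15.2) + 65.1 = 71.6

71.6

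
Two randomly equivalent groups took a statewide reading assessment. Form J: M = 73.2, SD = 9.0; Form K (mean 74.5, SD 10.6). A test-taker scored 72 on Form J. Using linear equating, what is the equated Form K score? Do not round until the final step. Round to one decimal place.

73.1

Linear equating: y = (SD_Y/SD_X)(x − M_X) + M_Y
y = (10.6/9.0)(72 − 73.2) + 74.5
y = 1.177778 × -1.2 + 74.5 = -1.4133 + 74.5 = 73.1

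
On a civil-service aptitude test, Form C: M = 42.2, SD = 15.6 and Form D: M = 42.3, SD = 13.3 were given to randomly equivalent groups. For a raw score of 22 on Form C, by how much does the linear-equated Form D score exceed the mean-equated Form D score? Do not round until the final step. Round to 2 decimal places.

2.98

Mean-equated: 22 + (42.3 − 42.2) = 22.10
Linear-equated: (13.3/15.6)(22 − 42.2) + 42.3 = 25.078
Difference = 25.078 − 22.10 = 2.98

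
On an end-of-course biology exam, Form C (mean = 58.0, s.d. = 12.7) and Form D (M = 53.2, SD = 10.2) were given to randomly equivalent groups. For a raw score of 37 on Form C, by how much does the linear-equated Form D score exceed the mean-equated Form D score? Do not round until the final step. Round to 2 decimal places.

4.13

Mean-equated: 37 + (53.2 − 58.0) = 32.20
Linear-equated: (10.2/12.7)(37 − 58.0) + 53.2 = 36.334
Difference = 36.334 − 32.20 = 4.13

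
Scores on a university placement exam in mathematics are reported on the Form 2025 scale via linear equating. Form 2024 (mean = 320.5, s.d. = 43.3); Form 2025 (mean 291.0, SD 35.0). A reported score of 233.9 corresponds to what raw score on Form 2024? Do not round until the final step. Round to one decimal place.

Invert y = (SD_Y/SD_X)(x − M_X) + M_Y:
x = (SD_X/SD_Y)(y − M_Y) + M_X = (43.3/35.0)(233.9 − 291.0) + 320.5
x = 1.237143 × -57.100 + 320.5 = 249.9

249.9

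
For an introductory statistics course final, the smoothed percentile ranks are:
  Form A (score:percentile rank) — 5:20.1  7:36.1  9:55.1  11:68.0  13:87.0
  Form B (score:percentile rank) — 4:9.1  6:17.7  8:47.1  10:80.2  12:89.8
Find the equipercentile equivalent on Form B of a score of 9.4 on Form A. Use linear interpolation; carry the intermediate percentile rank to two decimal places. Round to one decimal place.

8.6

PR of 9.4 on Form A: 55.1 + (9.4 − 9)/(11 − 9) × (68.0 − 55.1) = 57.68
On Form B, PR 57.68 falls between score 8 (PR 47.1) and 10 (PR 80.2).
Interpolate: 8 + (57.68 − 47.1)/(80.2 − 47.1) × (10 − 8) = 8.6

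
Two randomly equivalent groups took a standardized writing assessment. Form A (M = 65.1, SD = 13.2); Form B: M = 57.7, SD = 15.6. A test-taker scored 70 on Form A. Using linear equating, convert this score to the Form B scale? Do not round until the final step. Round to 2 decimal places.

63.49

Linear equating: y = (SD_Y/SD_X)(x − M_X) + M_Y
y = (15.6/13.2)(70 − 65.1) + 57.7
y = 1.181818 × 4.9 + 57.7 = 5.7909 + 57.7 = 63.49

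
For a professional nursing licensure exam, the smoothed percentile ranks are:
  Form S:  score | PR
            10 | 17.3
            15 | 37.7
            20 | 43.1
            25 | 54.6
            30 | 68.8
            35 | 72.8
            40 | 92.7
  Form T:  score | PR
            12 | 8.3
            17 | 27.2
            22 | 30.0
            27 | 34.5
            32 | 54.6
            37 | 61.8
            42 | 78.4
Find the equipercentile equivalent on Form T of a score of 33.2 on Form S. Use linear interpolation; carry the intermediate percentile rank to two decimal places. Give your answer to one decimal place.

PR of 33.2 on Form S: 68.8 + (33.2 − 30)/(35 − 30) × (72.8 − 68.8) = 71.36
On Form T, PR 71.36 falls between score 37 (PR 61.8) and 42 (PR 78.4).
Interpolate: 37 + (71.36 − 61.8)/(78.4 − 61.8) × (42 − 37) = 39.9

39.9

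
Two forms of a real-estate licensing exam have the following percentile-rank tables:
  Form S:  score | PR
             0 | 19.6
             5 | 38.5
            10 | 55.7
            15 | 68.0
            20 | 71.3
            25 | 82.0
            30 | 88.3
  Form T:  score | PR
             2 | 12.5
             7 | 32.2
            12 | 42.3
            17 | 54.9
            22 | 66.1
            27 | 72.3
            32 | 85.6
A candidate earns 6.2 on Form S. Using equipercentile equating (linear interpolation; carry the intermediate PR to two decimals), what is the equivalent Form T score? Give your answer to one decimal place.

12.1

PR of 6.2 on Form S: 38.5 + (6.2 − 5)/(10 − 5) × (55.7 − 38.5) = 42.63
On Form T, PR 42.63 falls between score 12 (PR 42.3) and 17 (PR 54.9).
Interpolate: 12 + (42.63 − 42.3)/(54.9 − 42.3) × (17 − 12) = 12.1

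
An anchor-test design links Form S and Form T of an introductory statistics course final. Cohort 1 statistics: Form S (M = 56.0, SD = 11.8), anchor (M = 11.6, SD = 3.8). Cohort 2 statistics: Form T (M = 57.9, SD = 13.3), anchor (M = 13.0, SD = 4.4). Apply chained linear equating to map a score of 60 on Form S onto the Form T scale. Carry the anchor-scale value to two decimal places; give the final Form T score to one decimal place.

57.6

Form S → anchor (Cohort 1): v = (3.8/11.8)(60 − 56.0) + 11.6 = 12.89
anchor → Form T (Cohort 2): y = (13.3/4.4)(12.89 − 13.0) + 57.9 = 57.6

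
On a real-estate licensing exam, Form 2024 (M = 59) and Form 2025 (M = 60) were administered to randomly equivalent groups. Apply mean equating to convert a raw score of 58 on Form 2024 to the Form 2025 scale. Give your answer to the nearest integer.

Mean equating: y = x + (M_Y − M_X) = 58 + (60 − 59) = 59

59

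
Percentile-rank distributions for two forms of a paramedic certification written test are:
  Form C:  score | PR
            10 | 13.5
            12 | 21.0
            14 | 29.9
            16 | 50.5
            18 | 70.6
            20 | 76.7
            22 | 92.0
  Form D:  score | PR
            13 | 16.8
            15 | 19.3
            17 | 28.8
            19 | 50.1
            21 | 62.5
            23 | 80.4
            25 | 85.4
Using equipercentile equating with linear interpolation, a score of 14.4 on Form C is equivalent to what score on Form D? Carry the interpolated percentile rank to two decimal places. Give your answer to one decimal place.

17.5

PR of 14.4 on Form C: 29.9 + (14.4 − 14)/(16 − 14) × (50.5 − 29.9) = 34.02
On Form D, PR 34.02 falls between score 17 (PR 28.8) and 19 (PR 50.1).
Interpolate: 17 + (34.02 − 28.8)/(50.1 − 28.8) × (19 − 17) = 17.5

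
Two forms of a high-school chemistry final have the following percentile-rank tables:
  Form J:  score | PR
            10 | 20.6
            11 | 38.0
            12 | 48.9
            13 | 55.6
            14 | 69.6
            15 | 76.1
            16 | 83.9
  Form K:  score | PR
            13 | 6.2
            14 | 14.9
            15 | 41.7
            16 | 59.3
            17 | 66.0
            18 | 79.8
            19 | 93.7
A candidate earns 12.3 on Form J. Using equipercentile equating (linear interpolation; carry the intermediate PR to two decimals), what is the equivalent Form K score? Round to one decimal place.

15.5

PR of 12.3 on Form J: 48.9 + (12.3 − 12)/(13 − 12) × (55.6 − 48.9) = 50.91
On Form K, PR 50.91 falls between score 15 (PR 41.7) and 16 (PR 59.3).
Interpolate: 15 + (50.91 − 41.7)/(59.3 − 41.7) × (16 − 15) = 15.5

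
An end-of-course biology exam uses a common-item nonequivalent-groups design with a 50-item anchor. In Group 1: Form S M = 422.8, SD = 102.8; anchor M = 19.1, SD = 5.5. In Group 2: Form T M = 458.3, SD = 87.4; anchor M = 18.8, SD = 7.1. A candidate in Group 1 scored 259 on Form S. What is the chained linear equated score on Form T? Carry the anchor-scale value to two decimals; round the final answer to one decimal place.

354.2

Form S → anchor (Group 1): v = (5.5/102.8)(259 − 422.8) + 19.1 = 10.34
anchor → Form T (Group 2): y = (87.4/7.1)(10.34 − 18.8) + 458.3 = 354.2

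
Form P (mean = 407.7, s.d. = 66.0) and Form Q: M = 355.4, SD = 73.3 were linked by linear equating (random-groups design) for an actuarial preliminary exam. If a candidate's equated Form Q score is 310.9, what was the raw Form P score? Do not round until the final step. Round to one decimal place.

367.6

Invert y = (SD_Y/SD_X)(x − M_X) + M_Y:
x = (SD_X/SD_Y)(y − M_Y) + M_X = (66.0/73.3)(310.9 − 355.4) + 407.7
x = 0.900409 × -44.500 + 407.7 = 367.6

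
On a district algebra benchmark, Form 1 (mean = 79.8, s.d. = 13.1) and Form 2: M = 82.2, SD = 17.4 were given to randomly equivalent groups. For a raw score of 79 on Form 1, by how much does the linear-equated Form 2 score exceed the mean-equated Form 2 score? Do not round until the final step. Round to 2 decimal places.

Mean-equated: 79 + (82.2 − 79.8) = 81.40
Linear-equated: (17.4/13.1)(79 − 79.8) + 82.2 = 81.137
Difference = 81.137 − 81.40 = -0.26

-0.26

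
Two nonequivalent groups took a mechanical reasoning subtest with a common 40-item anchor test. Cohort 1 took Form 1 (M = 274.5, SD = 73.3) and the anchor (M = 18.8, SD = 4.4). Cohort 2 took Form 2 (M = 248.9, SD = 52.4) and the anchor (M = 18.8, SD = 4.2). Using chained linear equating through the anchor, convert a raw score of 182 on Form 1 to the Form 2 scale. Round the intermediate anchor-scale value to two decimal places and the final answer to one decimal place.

179.7

Form 1 → anchor (Cohort 1): v = (4.4/73.3)(182 − 274.5) + 18.8 = 13.25
anchor → Form 2 (Cohort 2): y = (52.4/4.2)(13.25 − 18.8) + 248.9 = 179.7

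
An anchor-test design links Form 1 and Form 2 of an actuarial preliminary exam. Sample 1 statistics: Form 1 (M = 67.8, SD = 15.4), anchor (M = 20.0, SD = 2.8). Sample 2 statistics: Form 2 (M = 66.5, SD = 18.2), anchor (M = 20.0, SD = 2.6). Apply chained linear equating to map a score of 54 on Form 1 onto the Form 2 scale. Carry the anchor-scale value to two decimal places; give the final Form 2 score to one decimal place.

Form 1 → anchor (Sample 1): v = (2.8/15.4)(54 − 67.8) + 20.0 = 17.49
anchor → Form 2 (Sample 2): y = (18.2/2.6)(17.49 − 20.0) + 66.5 = 48.9

48.9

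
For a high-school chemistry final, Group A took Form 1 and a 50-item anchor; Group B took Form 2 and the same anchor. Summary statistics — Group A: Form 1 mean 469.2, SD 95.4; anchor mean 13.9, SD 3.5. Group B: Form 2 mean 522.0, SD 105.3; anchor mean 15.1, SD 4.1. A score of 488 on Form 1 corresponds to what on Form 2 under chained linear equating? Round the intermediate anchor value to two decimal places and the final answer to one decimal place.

508.9

Form 1 → anchor (Group A): v = (3.5/95.4)(488 − 469.2) + 13.9 = 14.59
anchor → Form 2 (Group B): y = (105.3/4.1)(14.59 − 15.1) + 522.0 = 508.9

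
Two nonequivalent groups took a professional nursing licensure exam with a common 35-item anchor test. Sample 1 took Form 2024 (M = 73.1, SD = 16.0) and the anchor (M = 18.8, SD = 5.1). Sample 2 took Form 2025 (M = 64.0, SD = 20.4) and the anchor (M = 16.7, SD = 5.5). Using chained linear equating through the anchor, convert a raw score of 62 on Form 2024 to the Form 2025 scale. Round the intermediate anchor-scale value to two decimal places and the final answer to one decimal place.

Form 2024 → anchor (Sample 1): v = (5.1/16.0)(62 − 73.1) + 18.8 = 15.26
anchor → Form 2025 (Sample 2): y = (20.4/5.5)(15.26 − 16.7) + 64.0 = 58.7

58.7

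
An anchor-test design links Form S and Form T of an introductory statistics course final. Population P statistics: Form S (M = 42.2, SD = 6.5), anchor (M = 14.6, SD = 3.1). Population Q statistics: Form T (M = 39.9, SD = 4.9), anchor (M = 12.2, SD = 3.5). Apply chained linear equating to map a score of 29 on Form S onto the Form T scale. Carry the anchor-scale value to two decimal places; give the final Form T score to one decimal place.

34.4

Form S → anchor (Population P): v = (3.1/6.5)(29 − 42.2) + 14.6 = 8.30
anchor → Form T (Population Q): y = (4.9/3.5)(8.30 − 12.2) + 39.9 = 34.4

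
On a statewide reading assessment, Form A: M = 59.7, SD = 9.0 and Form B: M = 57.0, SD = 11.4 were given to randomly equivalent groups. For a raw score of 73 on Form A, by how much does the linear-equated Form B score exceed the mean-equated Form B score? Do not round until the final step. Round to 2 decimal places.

Mean-equated: 73 + (57.0 − 59.7) = 70.30
Linear-equated: (11.4/9.0)(73 − 59.7) + 57.0 = 73.847
Difference = 73.847 − 70.30 = 3.55

3.55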